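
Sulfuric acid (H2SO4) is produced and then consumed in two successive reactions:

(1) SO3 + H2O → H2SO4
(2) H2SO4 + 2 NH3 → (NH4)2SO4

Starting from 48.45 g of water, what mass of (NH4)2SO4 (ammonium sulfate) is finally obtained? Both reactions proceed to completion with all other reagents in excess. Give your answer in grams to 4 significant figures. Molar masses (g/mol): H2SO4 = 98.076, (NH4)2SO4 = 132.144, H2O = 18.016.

355.4 g

n(H2O) = 48.450 / 18.016 = 2.6893 mol.
Step 1 gives a 1:1 ratio of H2O to H2SO4, so n(H2SO4) = 2.6893 mol.
In step 2 the H2SO4:(NH4)2SO4 ratio is 1:1, so n((NH4)2SO4) = 2.6893 mol.
Mass of (NH4)2SO4 = 2.6893 × 132.144 = 355.37 g.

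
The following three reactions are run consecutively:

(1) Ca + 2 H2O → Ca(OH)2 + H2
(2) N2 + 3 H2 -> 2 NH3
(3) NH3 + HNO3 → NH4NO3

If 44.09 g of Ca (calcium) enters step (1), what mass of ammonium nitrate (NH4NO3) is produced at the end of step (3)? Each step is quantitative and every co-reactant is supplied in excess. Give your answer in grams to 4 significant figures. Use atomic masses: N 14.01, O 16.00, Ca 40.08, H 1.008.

M(Ca) = 40.08 g/mol.
M(NH4NO3) = 2(14.01) + 4(1.008) + 3(16.00) = 80.052 g/mol.
n(Ca) = 44.09 / 40.08 = 1.1000 mol.
Reaction (1): Ca→H2 ratio 1:1 ⇒ n(H2) = 1.1000 mol.
Reaction (2): H2→NH3 ratio 3:2 ⇒ n(NH3) = 0.73337 mol.
Reaction (3): NH3→NH4NO3 ratio 1:1 ⇒ n(NH4NO3) = 0.73337 mol.
Mass of NH4NO3 = 0.73337 × 80.052 = 58.707 g.

58.71 g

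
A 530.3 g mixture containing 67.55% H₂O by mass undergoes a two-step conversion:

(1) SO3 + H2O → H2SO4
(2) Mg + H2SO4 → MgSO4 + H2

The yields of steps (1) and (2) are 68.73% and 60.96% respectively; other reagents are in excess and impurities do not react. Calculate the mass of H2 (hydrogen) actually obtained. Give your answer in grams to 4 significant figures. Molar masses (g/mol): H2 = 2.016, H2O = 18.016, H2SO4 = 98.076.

16.79 g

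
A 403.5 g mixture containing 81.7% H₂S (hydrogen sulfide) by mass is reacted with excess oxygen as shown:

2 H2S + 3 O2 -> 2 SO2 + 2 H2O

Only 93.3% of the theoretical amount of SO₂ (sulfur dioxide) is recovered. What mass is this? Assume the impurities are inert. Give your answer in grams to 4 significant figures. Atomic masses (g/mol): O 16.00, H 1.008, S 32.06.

Pure H2S available = 403.5 g × 0.817 = 329.66 g.
M(H2S) = 2(1.008) + 32.06 = 34.076 g/mol.
M(SO2) = 32.06 + 2(16.00) = 64.06 g/mol.
n(H2S) = 329.66 g / 34.076 g/mol = 9.6742 mol.
From the equation the H2S:SO2 mole ratio is 2:2, so n(SO2) = 9.6742 × 2/2 = 9.6742 mol.
Mass of SO2 = 9.6742 mol × 64.06 g/mol = 619.73 g.
Actual mass collected = 619.73 g × 0.933 = 578.21 g.

578.2 g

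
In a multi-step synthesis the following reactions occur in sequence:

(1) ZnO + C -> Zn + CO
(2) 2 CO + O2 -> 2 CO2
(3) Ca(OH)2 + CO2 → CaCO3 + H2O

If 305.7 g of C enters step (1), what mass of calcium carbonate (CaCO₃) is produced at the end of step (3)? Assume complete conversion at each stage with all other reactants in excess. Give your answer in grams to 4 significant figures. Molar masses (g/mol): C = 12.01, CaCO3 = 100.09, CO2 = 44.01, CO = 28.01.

2548 g

n(C) = 305.7 / 12.01 = 25.454 mol.
Reaction (1): C→CO ratio 1:1 ⇒ n(CO) = 25.454 mol.
Reaction (2): CO→CO2 ratio 2:2 ⇒ n(CO2) = 25.454 mol.
Reaction (3): CO2→CaCO3 ratio 1:1 ⇒ n(CaCO3) = 25.454 mol.
Mass of CaCO3 = 25.454 × 100.09 = 2547.7 g.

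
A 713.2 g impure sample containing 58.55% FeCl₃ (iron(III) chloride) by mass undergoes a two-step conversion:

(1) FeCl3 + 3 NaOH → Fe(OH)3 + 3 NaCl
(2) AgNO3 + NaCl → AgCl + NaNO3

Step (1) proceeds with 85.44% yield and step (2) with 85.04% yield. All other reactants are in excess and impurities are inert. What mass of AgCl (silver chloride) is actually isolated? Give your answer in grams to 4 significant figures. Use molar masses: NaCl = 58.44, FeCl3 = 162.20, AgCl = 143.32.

804.3 g

Pure FeCl3 = 713.2 × 0.5855 = 417.58 g.
n(FeCl3) = 417.58 / 162.20 = 2.5745 mol.
Step 1 (FeCl3:NaCl = 1:3): theoretical n(NaCl) = 7.7234 mol; at 85.44% yield, n(NaCl) = 6.5989 mol.
Step 2 (NaCl:AgCl = 1:1): theoretical n(AgCl) = 6.5989 mol, so theoretical mass = 6.5989 × 143.32 = 945.75 g.
At 85.04% yield, actual mass of AgCl = 945.75 × 0.8504 = 804.27 g.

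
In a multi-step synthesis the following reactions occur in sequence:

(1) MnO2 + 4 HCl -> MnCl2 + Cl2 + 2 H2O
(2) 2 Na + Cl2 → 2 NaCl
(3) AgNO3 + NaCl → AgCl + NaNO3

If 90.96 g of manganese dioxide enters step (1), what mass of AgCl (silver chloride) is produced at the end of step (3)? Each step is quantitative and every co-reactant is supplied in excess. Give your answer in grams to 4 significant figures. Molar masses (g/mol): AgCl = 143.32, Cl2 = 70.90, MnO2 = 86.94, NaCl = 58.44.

n(MnO2) = 90.96 / 86.94 = 1.0462 mol.
Reaction (1): MnO2→Cl2 ratio 1:1 ⇒ n(Cl2) = 1.0462 mol.
Reaction (2): Cl2→NaCl ratio 1:2 ⇒ n(NaCl) = 2.0925 mol.
Reaction (3): NaCl→AgCl ratio 1:1 ⇒ n(AgCl) = 2.0925 mol.
Mass of AgCl = 2.0925 × 143.32 = 299.89 g.

299.9 g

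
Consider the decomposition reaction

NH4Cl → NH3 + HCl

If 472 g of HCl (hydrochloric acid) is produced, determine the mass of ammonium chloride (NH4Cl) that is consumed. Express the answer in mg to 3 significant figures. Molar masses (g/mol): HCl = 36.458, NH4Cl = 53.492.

693000 mg

n(HCl) = 472.0 g / 36.458 g/mol = 12.95 mol.
From the equation the HCl:NH4Cl mole ratio is 1:1, so n(NH4Cl) = 12.95 × 1/1 = 12.95 mol.
Mass of NH4Cl = 12.95 mol × 53.492 g/mol = 692.5 g.
Converting to mg: 692.5 g = 693000 mg.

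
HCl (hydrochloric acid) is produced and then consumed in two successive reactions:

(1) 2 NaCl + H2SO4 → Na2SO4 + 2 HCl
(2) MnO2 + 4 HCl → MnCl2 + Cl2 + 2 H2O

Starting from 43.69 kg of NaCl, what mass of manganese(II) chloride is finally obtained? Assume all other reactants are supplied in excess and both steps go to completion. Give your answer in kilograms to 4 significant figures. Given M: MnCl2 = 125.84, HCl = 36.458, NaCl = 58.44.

43.69 kg = 43690 g.
n(NaCl) = 43690 / 58.44 = 747.60 mol.
Step 1 gives a 2:2 ratio of NaCl to HCl, so n(HCl) = 747.60 mol.
In step 2 the HCl:MnCl2 ratio is 4:1, so n(MnCl2) = 186.90 mol.
Mass of MnCl2 = 186.90 × 125.84 = 23520 g = 23.52 kg.

23.52 kg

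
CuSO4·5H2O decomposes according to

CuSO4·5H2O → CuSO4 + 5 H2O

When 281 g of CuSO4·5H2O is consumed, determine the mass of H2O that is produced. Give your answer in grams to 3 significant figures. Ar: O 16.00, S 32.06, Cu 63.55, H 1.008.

M(CuSO4·5H2O) = 63.55 + 32.06 + 9(16.00) + 10(1.008) = 249.69 g/mol.
M(H2O) = 2(1.008) + 16.00 = 18.016 g/mol.
n(CuSO4·5H2O) = 281.0 g / 249.69 g/mol = 1.125 mol.
From the equation the CuSO4·5H2O:H2O mole ratio is 1:5, so n(H2O) = 1.125 × 5/1 = 5.627 mol.
Mass of H2O = 5.627 mol × 18.016 g/mol = 101.4 g.

101 g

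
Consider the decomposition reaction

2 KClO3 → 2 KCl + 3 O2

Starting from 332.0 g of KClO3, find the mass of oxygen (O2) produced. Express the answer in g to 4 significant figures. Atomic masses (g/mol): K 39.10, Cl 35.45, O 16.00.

M(KClO3) = 39.10 + 35.45 + 3(16.00) = 122.55 g/mol.
M(O2) = 2(16.00) = 32.00 g/mol.
n(KClO3) = 332.00 g / 122.55 g/mol = 2.7091 mol.
From the equation the KClO3:O2 mole ratio is 2:3, so n(O2) = 2.7091 × 3/2 = 4.0636 mol.
Mass of O2 = 4.0636 mol × 32.00 g/mol = 130.04 g.

130.0 g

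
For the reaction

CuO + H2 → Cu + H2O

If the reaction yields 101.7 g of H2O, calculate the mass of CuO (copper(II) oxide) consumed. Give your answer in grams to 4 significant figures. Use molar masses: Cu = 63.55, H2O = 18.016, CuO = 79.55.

n(H2O) = 101.70 g / 18.016 g/mol = 5.6450 mol.
From the equation the H2O:CuO mole ratio is 1:1, so n(CuO) = 5.6450 × 1/1 = 5.6450 mol.
Mass of CuO = 5.6450 mol × 79.55 g/mol = 449.06 g.

449.1 g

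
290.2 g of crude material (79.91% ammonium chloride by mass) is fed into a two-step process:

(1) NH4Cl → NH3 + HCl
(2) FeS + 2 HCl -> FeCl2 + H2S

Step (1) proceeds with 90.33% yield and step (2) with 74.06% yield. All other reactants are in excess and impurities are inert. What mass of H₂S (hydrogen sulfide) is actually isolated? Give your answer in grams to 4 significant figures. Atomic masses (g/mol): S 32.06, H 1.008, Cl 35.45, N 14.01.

49.41 g

Pure NH4Cl = 290.2 × 0.7991 = 231.90 g.
M(NH4Cl) = 14.01 + 4(1.008) + 35.45 = 53.492 g/mol.
M(H2S) = 2(1.008) + 32.06 = 34.076 g/mol.
n(NH4Cl) = 231.90 / 53.492 = 4.3352 mol.
Step 1 (NH4Cl:HCl = 1:1): theoretical n(HCl) = 4.3352 mol; at 90.33% yield, n(HCl) = 3.9160 mol.
Step 2 (HCl:H2S = 2:1): theoretical n(H2S) = 1.9580 mol, so theoretical mass = 1.9580 × 34.076 = 66.721 g.
At 74.06% yield, actual mass of H2S = 66.721 × 0.7406 = 49.413 g.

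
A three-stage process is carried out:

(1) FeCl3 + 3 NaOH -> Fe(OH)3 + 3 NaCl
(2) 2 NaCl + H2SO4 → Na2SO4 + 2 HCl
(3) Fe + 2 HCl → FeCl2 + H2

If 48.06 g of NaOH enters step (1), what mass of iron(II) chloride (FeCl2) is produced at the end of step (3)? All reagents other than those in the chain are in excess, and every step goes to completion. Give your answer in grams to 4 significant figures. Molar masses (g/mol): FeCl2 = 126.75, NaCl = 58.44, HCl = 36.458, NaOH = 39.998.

76.15 g

n(NaOH) = 48.06 / 39.998 = 1.2016 mol.
Reaction (1): NaOH→NaCl ratio 3:3 ⇒ n(NaCl) = 1.2016 mol.
Reaction (2): NaCl→HCl ratio 2:2 ⇒ n(HCl) = 1.2016 mol.
Reaction (3): HCl→FeCl2 ratio 2:1 ⇒ n(FeCl2) = 0.60078 mol.
Mass of FeCl2 = 0.60078 × 126.75 = 76.149 g.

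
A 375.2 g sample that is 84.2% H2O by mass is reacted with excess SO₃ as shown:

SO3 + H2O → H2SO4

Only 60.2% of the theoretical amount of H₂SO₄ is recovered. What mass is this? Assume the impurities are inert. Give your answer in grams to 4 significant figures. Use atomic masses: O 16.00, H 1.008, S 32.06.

Pure H2O available = 375.2 g × 0.842 = 315.92 g.
M(H2O) = 2(1.008) + 16.00 = 18.016 g/mol.
M(H2SO4) = 2(1.008) + 32.06 + 4(16.00) = 98.076 g/mol.
n(H2O) = 315.92 g / 18.016 g/mol = 17.535 mol.
From the equation the H2O:H2SO4 mole ratio is 1:1, so n(H2SO4) = 17.535 × 1/1 = 17.535 mol.
Mass of H2SO4 = 17.535 mol × 98.076 g/mol = 1719.8 g.
Actual mass collected = 1719.8 g × 0.602 = 1035.3 g.

1035 g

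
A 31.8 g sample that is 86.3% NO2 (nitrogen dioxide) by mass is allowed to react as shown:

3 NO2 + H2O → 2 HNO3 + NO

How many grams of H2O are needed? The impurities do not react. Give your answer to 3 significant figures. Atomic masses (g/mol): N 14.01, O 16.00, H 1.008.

Mass of pure NO2 = 31.8 g × 0.863 = 27.44 g.
M(NO2) = 14.01 + 2(16.00) = 46.01 g/mol.
M(H2O) = 2(1.008) + 16.00 = 18.016 g/mol.
n(NO2) = 27.44 g / 46.01 g/mol = 0.5965 mol.
From the equation the NO2:H2O mole ratio is 3:1, so n(H2O) = 0.5965 × 1/3 = 0.1988 mol.
Mass of H2O = 0.1988 mol × 18.016 g/mol = 3.582 g.

3.58 g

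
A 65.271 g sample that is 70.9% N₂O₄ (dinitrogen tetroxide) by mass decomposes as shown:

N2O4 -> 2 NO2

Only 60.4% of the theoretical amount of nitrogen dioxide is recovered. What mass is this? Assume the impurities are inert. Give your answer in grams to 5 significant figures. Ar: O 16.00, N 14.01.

27.951 g

Pure N2O4 available = 65.271 g × 0.709 = 46.2771 g.
M(N2O4) = 2(14.01) + 4(16.00) = 92.02 g/mol.
M(NO2) = 14.01 + 2(16.00) = 46.01 g/mol.
n(N2O4) = 46.2771 g / 92.02 g/mol = 0.502903 mol.
From the equation the N2O4:NO2 mole ratio is 1:2, so n(NO2) = 0.502903 × 2/1 = 1.00581 mol.
Mass of NO2 = 1.00581 mol × 46.01 g/mol = 46.2771 g.
Actual mass collected = 46.2771 g × 0.604 = 27.9514 g.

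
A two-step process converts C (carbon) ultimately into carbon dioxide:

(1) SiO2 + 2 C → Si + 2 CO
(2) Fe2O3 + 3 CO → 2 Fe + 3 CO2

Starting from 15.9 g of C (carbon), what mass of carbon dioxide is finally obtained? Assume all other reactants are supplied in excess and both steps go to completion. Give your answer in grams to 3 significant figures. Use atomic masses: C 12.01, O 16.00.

58.3 g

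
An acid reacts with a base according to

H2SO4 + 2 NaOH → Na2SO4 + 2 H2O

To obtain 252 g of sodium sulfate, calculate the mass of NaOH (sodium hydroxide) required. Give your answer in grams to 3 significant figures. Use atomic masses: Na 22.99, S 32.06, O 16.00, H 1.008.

M(Na2SO4) = 2(22.99) + 32.06 + 4(16.00) = 142.04 g/mol.
M(NaOH) = 22.99 + 16.00 + 1.008 = 39.998 g/mol.
n(Na2SO4) = 252.0 g / 142.04 g/mol = 1.774 mol.
From the equation the Na2SO4:NaOH mole ratio is 1:2, so n(NaOH) = 1.774 × 2/1 = 3.548 mol.
Mass of NaOH = 3.548 mol × 39.998 g/mol = 141.9 g.

142 g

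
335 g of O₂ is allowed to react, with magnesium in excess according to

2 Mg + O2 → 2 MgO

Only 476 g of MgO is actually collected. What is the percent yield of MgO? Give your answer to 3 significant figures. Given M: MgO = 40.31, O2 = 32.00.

56.4 %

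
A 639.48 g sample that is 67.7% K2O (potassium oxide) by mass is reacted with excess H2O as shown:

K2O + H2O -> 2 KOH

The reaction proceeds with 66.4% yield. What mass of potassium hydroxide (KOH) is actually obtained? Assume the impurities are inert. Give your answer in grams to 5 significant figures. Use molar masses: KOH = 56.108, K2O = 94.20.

342.44 g

Pure K2O available = 639.48 g × 0.677 = 432.928 g.
n(K2O) = 432.928 g / 94.20 g/mol = 4.59584 mol.
From the equation the K2O:KOH mole ratio is 1:2, so n(KOH) = 4.59584 × 2/1 = 9.19168 mol.
Mass of KOH = 9.19168 mol × 56.108 g/mol = 515.727 g.
Actual mass collected = 515.727 g × 0.664 = 342.442 g.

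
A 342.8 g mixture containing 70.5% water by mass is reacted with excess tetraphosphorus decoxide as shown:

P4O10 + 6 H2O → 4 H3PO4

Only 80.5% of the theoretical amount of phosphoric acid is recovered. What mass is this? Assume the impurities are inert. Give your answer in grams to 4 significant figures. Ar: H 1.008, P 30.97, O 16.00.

Pure H2O available = 342.8 g × 0.705 = 241.67 g.
M(H2O) = 2(1.008) + 16.00 = 18.016 g/mol.
M(H3PO4) = 3(1.008) + 30.97 + 4(16.00) = 97.994 g/mol.
n(H2O) = 241.67 g / 18.016 g/mol = 13.414 mol.
From the equation the H2O:H3PO4 mole ratio is 6:4, so n(H3PO4) = 13.414 × 4/6 = 8.9429 mol.
Mass of H3PO4 = 8.9429 mol × 97.994 g/mol = 876.35 g.
Actual mass collected = 876.35 g × 0.805 = 705.47 g.

705.5 g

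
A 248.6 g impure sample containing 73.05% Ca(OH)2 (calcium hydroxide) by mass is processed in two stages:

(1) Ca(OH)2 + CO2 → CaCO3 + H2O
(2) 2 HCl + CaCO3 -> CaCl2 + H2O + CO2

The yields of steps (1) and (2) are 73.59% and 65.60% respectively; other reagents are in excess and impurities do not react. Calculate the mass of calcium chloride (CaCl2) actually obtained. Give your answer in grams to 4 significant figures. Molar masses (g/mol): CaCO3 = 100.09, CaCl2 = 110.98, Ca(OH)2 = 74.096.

Pure Ca(OH)2 = 248.6 × 0.7305 = 181.60 g.
n(Ca(OH)2) = 181.60 / 74.096 = 2.4509 mol.
Step 1 (Ca(OH)2:CaCO3 = 1:1): theoretical n(CaCO3) = 2.4509 mol; at 73.59% yield, n(CaCO3) = 1.8036 mol.
Step 2 (CaCO3:CaCl2 = 1:1): theoretical n(CaCl2) = 1.8036 mol, so theoretical mass = 1.8036 × 110.98 = 200.17 g.
At 65.60% yield, actual mass of CaCl2 = 200.17 × 0.6560 = 131.31 g.

131.3 g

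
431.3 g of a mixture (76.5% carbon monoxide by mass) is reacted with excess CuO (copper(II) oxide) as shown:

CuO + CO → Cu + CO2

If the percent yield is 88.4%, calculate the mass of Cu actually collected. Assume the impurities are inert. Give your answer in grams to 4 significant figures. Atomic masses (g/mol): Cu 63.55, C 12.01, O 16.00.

Pure CO available = 431.3 g × 0.765 = 329.94 g.
M(CO) = 12.01 + 16.00 = 28.01 g/mol.
M(Cu) = 63.55 g/mol.
n(CO) = 329.94 g / 28.01 g/mol = 11.780 mol.
From the equation the CO:Cu mole ratio is 1:1, so n(Cu) = 11.780 × 1/1 = 11.780 mol.
Mass of Cu = 11.780 mol × 63.55 g/mol = 748.59 g.
Actual mass collected = 748.59 g × 0.884 = 661.75 g.

661.8 g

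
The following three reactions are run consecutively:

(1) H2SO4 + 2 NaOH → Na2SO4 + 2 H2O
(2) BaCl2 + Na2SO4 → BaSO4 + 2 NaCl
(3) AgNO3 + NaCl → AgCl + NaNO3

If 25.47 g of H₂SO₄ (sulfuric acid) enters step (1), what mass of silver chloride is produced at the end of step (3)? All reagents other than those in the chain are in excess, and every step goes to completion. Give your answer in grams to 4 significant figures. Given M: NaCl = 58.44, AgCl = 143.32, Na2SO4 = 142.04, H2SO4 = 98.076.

n(H2SO4) = 25.47 / 98.076 = 0.25970 mol.
Reaction (1): H2SO4→Na2SO4 ratio 1:1 ⇒ n(Na2SO4) = 0.25970 mol.
Reaction (2): Na2SO4→NaCl ratio 1:2 ⇒ n(NaCl) = 0.51939 mol.
Reaction (3): NaCl→AgCl ratio 1:1 ⇒ n(AgCl) = 0.51939 mol.
Mass of AgCl = 0.51939 × 143.32 = 74.439 g.

74.44 g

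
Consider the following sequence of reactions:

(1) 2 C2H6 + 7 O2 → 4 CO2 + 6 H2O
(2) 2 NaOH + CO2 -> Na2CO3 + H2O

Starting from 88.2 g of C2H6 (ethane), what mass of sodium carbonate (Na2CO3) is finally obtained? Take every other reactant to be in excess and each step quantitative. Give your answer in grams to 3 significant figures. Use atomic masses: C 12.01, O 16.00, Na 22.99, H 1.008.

622 g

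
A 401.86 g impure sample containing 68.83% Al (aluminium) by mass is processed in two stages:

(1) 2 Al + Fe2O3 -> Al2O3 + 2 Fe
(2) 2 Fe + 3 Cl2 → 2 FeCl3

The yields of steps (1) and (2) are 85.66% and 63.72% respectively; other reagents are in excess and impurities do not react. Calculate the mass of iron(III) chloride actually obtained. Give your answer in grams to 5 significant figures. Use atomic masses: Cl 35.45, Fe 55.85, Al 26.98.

907.64 g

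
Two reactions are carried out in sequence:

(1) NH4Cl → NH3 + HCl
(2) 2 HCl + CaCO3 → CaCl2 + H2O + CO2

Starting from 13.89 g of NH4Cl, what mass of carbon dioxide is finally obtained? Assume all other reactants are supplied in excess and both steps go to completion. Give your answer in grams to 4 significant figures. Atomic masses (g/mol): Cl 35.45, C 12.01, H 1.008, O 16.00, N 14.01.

M(NH4Cl) = 14.01 + 4(1.008) + 35.45 = 53.492 g/mol.
M(CO2) = 12.01 + 2(16.00) = 44.01 g/mol.
n(NH4Cl) = 13.890 / 53.492 = 0.25966 mol.
Step 1 gives a 1:1 ratio of NH4Cl to HCl, so n(HCl) = 0.25966 mol.
In step 2 the HCl:CO2 ratio is 2:1, so n(CO2) = 0.12983 mol.
Mass of CO2 = 0.12983 × 44.01 = 5.7139 g.

5.714 g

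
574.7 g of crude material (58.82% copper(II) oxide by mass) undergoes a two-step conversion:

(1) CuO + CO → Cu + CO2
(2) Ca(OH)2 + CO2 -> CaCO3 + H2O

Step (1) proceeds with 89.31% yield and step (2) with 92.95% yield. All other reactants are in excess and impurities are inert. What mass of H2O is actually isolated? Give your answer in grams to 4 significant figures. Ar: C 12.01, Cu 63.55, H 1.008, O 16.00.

Pure CuO = 574.7 × 0.5882 = 338.04 g.
M(CuO) = 63.55 + 16.00 = 79.55 g/mol.
M(H2O) = 2(1.008) + 16.00 = 18.016 g/mol.
n(CuO) = 338.04 / 79.55 = 4.2494 mol.
Step 1 (CuO:CO2 = 1:1): theoretical n(CO2) = 4.2494 mol; at 89.31% yield, n(CO2) = 3.7951 mol.
Step 2 (CO2:H2O = 1:1): theoretical n(H2O) = 3.7951 mol, so theoretical mass = 3.7951 × 18.016 = 68.373 g.
At 92.95% yield, actual mass of H2O = 68.373 × 0.9295 = 63.553 g.

63.55 g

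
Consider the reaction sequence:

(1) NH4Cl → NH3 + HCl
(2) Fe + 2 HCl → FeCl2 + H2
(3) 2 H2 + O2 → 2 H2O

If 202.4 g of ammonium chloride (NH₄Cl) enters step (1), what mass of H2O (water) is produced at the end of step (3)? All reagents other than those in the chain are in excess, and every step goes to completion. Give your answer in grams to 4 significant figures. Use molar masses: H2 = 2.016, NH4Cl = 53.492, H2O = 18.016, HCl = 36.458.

34.08 g

n(NH4Cl) = 202.4 / 53.492 = 3.7837 mol.
Reaction (1): NH4Cl→HCl ratio 1:1 ⇒ n(HCl) = 3.7837 mol.
Reaction (2): HCl→H2 ratio 2:1 ⇒ n(H2) = 1.8919 mol.
Reaction (3): H2→H2O ratio 2:2 ⇒ n(H2O) = 1.8919 mol.
Mass of H2O = 1.8919 × 18.016 = 34.084 g.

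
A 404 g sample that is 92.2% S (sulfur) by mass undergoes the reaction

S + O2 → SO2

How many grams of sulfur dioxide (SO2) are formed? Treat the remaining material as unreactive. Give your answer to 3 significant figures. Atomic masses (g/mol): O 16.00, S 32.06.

Mass of pure S = 404 g × 0.922 = 372.5 g.
M(S) = 32.06 g/mol.
M(SO2) = 32.06 + 2(16.00) = 64.06 g/mol.
n(S) = 372.5 g / 32.06 g/mol = 11.62 mol.
From the equation the S:SO2 mole ratio is 1:1, so n(SO2) = 11.62 × 1/1 = 11.62 mol.
Mass of SO2 = 11.62 mol × 64.06 g/mol = 744.3 g.

744 g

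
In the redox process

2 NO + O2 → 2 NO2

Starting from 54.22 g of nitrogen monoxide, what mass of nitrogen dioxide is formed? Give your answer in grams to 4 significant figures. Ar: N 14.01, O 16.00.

M(NO) = 14.01 + 16.00 = 30.01 g/mol.
M(NO2) = 14.01 + 2(16.00) = 46.01 g/mol.
n(NO) = 54.220 g / 30.01 g/mol = 1.8067 mol.
From the equation the NO:NO2 mole ratio is 2:2, so n(NO2) = 1.8067 × 2/2 = 1.8067 mol.
Mass of NO2 = 1.8067 mol × 46.01 g/mol = 83.128 g.

83.13 g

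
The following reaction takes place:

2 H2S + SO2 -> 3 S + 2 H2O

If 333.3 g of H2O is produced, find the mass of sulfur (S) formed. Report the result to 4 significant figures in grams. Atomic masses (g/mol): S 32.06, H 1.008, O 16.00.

889.7 g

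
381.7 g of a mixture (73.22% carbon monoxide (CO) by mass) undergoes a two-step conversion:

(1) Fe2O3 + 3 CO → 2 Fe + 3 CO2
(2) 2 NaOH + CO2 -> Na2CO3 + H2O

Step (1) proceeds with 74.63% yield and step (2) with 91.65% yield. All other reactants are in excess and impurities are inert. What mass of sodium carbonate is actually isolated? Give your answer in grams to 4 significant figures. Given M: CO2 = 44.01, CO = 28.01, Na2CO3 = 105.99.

Pure CO = 381.7 × 0.7322 = 279.48 g.
n(CO) = 279.48 / 28.01 = 9.9779 mol.
Step 1 (CO:CO2 = 3:3): theoretical n(CO2) = 9.9779 mol; at 74.63% yield, n(CO2) = 7.4465 mol.
Step 2 (CO2:Na2CO3 = 1:1): theoretical n(Na2CO3) = 7.4465 mol, so theoretical mass = 7.4465 × 105.99 = 789.25 g.
At 91.65% yield, actual mass of Na2CO3 = 789.25 × 0.9165 = 723.35 g.

723.4 g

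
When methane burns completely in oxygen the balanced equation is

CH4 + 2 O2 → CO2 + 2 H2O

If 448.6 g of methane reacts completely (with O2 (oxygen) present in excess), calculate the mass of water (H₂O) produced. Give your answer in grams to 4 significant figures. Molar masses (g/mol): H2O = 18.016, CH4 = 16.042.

1008 g

n(CH4) = 448.60 g / 16.042 g/mol = 27.964 mol.
From the equation the CH4:H2O mole ratio is 1:2, so n(H2O) = 27.964 × 2/1 = 55.928 mol.
Mass of H2O = 55.928 mol × 18.016 g/mol = 1007.6 g.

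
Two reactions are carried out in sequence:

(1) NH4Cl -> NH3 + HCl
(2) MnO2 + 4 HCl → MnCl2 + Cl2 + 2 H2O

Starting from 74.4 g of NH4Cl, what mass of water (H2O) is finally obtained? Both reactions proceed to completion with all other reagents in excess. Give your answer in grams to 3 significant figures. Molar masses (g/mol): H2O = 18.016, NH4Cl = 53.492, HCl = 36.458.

12.5 g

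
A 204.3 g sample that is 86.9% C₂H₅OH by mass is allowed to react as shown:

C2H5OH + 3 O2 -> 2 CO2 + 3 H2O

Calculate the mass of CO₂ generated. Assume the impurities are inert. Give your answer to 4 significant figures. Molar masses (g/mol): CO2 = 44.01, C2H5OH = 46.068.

339.2 g

Mass of pure C2H5OH = 204.3 g × 0.869 = 177.54 g.
n(C2H5OH) = 177.54 g / 46.068 g/mol = 3.8538 mol.
From the equation the C2H5OH:CO2 mole ratio is 1:2, so n(CO2) = 3.8538 × 2/1 = 7.7076 mol.
Mass of CO2 = 7.7076 mol × 44.01 g/mol = 339.21 g.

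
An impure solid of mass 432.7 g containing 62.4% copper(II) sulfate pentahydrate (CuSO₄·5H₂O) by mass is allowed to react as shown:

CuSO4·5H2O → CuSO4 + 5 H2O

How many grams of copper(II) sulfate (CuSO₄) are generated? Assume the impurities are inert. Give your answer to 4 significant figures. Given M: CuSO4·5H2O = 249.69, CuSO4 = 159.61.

Mass of pure CuSO4·5H2O = 432.7 g × 0.624 = 270.00 g.
n(CuSO4·5H2O) = 270.00 g / 249.69 g/mol = 1.0814 mol.
From the equation the CuSO4·5H2O:CuSO4 mole ratio is 1:1, so n(CuSO4) = 1.0814 × 1/1 = 1.0814 mol.
Mass of CuSO4 = 1.0814 mol × 159.61 g/mol = 172.60 g.

172.6 g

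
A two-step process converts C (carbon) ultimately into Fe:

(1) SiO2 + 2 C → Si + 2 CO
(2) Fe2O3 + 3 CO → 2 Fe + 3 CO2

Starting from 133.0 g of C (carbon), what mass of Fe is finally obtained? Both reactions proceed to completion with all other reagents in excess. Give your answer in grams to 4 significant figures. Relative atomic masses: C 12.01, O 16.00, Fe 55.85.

412.3 g

M(C) = 12.01 g/mol.
M(Fe) = 55.85 g/mol.
n(C) = 133.00 / 12.01 = 11.074 mol.
Step 1 gives a 2:2 ratio of C to CO, so n(CO) = 11.074 mol.
In step 2 the CO:Fe ratio is 3:2, so n(Fe) = 7.3827 mol.
Mass of Fe = 7.3827 × 55.85 = 412.33 g.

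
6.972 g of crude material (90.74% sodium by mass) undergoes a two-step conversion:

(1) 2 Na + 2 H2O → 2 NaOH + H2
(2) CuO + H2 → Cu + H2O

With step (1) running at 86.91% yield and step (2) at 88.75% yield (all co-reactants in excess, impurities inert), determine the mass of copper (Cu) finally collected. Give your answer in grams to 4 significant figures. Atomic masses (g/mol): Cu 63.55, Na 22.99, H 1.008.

Pure Na = 6.972 × 0.9074 = 6.3264 g.
M(Na) = 22.99 g/mol.
M(Cu) = 63.55 g/mol.
n(Na) = 6.3264 / 22.99 = 0.27518 mol.
Step 1 (Na:H2 = 2:1): theoretical n(H2) = 0.13759 mol; at 86.91% yield, n(H2) = 0.11958 mol.
Step 2 (H2:Cu = 1:1): theoretical n(Cu) = 0.11958 mol, so theoretical mass = 0.11958 × 63.55 = 7.5993 g.
At 88.75% yield, actual mass of Cu = 7.5993 × 0.8875 = 6.7444 g.

6.744 g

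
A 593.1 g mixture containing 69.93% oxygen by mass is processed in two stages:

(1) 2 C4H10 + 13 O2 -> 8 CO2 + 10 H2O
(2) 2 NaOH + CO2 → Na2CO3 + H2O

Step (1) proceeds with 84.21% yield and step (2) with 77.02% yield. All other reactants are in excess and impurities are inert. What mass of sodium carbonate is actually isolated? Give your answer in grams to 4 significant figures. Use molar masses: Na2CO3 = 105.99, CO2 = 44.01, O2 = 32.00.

Pure O2 = 593.1 × 0.6993 = 414.75 g.
n(O2) = 414.75 / 32.00 = 12.961 mol.
Step 1 (O2:CO2 = 13:8): theoretical n(CO2) = 7.9761 mol; at 84.21% yield, n(CO2) = 6.7166 mol.
Step 2 (CO2:Na2CO3 = 1:1): theoretical n(Na2CO3) = 6.7166 mol, so theoretical mass = 6.7166 × 105.99 = 711.90 g.
At 77.02% yield, actual mass of Na2CO3 = 711.90 × 0.7702 = 548.30 g.

548.3 g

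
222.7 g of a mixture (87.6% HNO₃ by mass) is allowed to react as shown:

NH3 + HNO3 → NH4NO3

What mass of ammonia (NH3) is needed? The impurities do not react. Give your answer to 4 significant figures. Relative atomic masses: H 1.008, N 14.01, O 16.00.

Mass of pure HNO3 = 222.7 g × 0.876 = 195.09 g.
M(HNO3) = 1.008 + 14.01 + 3(16.00) = 63.018 g/mol.
M(NH3) = 14.01 + 3(1.008) = 17.034 g/mol.
n(HNO3) = 195.09 g / 63.018 g/mol = 3.0957 mol.
From the equation the HNO3:NH3 mole ratio is 1:1, so n(NH3) = 3.0957 × 1/1 = 3.0957 mol.
Mass of NH3 = 3.0957 mol × 17.034 g/mol = 52.732 g.

52.73 g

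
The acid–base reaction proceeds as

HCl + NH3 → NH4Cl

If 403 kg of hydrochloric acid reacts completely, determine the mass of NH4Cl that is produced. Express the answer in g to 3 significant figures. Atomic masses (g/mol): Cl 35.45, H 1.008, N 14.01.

591000 g

M(HCl) = 1.008 + 35.45 = 36.458 g/mol.
M(NH4Cl) = 14.01 + 4(1.008) + 35.45 = 53.492 g/mol.
Convert: 403 kg = 403000 g.
n(HCl) = 403000 g / 36.458 g/mol = 11050 mol.
From the equation the HCl:NH4Cl mole ratio is 1:1, so n(NH4Cl) = 11050 × 1/1 = 11050 mol.
Mass of NH4Cl = 11050 mol × 53.492 g/mol = 591300 g.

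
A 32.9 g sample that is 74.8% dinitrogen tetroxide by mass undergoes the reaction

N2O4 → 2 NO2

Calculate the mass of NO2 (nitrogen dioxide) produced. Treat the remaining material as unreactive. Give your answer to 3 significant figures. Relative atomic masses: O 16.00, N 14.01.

24.6 g

Mass of pure N2O4 = 32.9 g × 0.748 = 24.61 g.
M(N2O4) = 2(14.01) + 4(16.00) = 92.02 g/mol.
M(NO2) = 14.01 + 2(16.00) = 46.01 g/mol.
n(N2O4) = 24.61 g / 92.02 g/mol = 0.2674 mol.
From the equation the N2O4:NO2 mole ratio is 1:2, so n(NO2) = 0.2674 × 2/1 = 0.5349 mol.
Mass of NO2 = 0.5349 mol × 46.01 g/mol = 24.61 g.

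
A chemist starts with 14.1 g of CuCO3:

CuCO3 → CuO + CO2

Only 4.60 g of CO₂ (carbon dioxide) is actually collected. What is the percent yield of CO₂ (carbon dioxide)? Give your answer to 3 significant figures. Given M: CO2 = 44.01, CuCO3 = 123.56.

n(CuCO3) = 14.10 g / 123.56 g/mol = 0.1141 mol.
From the equation the CuCO3:CO2 mole ratio is 1:1, so n(CO2) = 0.1141 × 1/1 = 0.1141 mol.
Mass of CO2 = 0.1141 mol × 44.01 g/mol = 5.022 g.
This is the theoretical yield. Percent yield = 4.60 g / 5.022 g × 100% = 91.59%.

91.6 %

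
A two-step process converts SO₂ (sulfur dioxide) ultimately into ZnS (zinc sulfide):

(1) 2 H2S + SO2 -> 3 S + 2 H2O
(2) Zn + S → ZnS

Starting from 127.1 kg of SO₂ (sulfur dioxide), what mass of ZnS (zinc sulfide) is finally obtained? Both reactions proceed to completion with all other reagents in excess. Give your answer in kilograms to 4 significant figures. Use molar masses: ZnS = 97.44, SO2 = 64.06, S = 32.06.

580.0 kg

127.1 kg = 127100 g.
n(SO2) = 127100 / 64.06 = 1984.1 mol.
Step 1 gives a 1:3 ratio of SO2 to S, so n(S) = 5952.2 mol.
In step 2 the S:ZnS ratio is 1:1, so n(ZnS) = 5952.2 mol.
Mass of ZnS = 5952.2 × 97.44 = 579990 g = 580.0 kg.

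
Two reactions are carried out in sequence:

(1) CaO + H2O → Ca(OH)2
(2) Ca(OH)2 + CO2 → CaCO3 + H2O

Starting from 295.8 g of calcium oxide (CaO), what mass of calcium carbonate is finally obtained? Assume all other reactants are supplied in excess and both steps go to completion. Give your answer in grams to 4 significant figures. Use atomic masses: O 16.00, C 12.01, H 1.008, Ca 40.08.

M(CaO) = 40.08 + 16.00 = 56.08 g/mol.
M(CaCO3) = 40.08 + 12.01 + 3(16.00) = 100.09 g/mol.
n(CaO) = 295.80 / 56.08 = 5.2746 mol.
Step 1 gives a 1:1 ratio of CaO to Ca(OH)2, so n(Ca(OH)2) = 5.2746 mol.
In step 2 the Ca(OH)2:CaCO3 ratio is 1:1, so n(CaCO3) = 5.2746 mol.
Mass of CaCO3 = 5.2746 × 100.09 = 527.94 g.

527.9 g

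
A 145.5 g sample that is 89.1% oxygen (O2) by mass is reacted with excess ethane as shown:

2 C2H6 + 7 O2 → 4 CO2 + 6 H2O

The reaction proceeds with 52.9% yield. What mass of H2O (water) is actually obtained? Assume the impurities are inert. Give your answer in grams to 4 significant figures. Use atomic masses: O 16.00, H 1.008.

33.09 g

Pure O2 available = 145.5 g × 0.891 = 129.64 g.
M(O2) = 2(16.00) = 32.00 g/mol.
M(H2O) = 2(1.008) + 16.00 = 18.016 g/mol.
n(O2) = 129.64 g / 32.00 g/mol = 4.0513 mol.
From the equation the O2:H2O mole ratio is 7:6, so n(H2O) = 4.0513 × 6/7 = 3.4725 mol.
Mass of H2O = 3.4725 mol × 18.016 g/mol = 62.561 g.
Actual mass collected = 62.561 g × 0.529 = 33.095 g.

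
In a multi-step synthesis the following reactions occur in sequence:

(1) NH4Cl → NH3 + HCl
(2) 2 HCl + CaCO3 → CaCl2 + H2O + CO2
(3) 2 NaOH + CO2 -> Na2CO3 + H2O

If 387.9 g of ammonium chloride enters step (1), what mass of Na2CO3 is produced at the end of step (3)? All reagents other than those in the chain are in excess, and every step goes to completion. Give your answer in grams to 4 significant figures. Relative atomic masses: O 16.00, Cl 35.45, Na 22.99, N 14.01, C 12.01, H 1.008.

384.3 g

M(NH4Cl) = 14.01 + 4(1.008) + 35.45 = 53.492 g/mol.
M(Na2CO3) = 2(22.99) + 12.01 + 3(16.00) = 105.99 g/mol.
n(NH4Cl) = 387.9 / 53.492 = 7.2516 mol.
Reaction (1): NH4Cl→HCl ratio 1:1 ⇒ n(HCl) = 7.2516 mol.
Reaction (2): HCl→CO2 ratio 2:1 ⇒ n(CO2) = 3.6258 mol.
Reaction (3): CO2→Na2CO3 ratio 1:1 ⇒ n(Na2CO3) = 3.6258 mol.
Mass of Na2CO3 = 3.6258 × 105.99 = 384.30 g.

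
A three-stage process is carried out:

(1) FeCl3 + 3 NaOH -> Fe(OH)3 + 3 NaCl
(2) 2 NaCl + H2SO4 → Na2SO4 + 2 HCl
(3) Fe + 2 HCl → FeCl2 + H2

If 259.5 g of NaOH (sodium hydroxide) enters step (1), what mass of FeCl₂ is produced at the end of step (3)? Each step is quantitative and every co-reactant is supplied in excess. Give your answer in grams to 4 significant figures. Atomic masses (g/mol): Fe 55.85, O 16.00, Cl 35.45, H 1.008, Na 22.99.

M(NaOH) = 22.99 + 16.00 + 1.008 = 39.998 g/mol.
M(FeCl2) = 55.85 + 2(35.45) = 126.75 g/mol.
n(NaOH) = 259.5 / 39.998 = 6.4878 mol.
Reaction (1): NaOH→NaCl ratio 3:3 ⇒ n(NaCl) = 6.4878 mol.
Reaction (2): NaCl→HCl ratio 2:2 ⇒ n(HCl) = 6.4878 mol.
Reaction (3): HCl→FeCl2 ratio 2:1 ⇒ n(FeCl2) = 3.2439 mol.
Mass of FeCl2 = 3.2439 × 126.75 = 411.17 g.

411.2 g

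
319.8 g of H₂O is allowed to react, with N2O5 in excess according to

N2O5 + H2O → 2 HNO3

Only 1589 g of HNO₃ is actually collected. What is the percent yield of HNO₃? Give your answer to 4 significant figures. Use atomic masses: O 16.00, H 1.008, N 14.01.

M(H2O) = 2(1.008) + 16.00 = 18.016 g/mol.
M(HNO3) = 1.008 + 14.01 + 3(16.00) = 63.018 g/mol.
n(H2O) = 319.80 g / 18.016 g/mol = 17.751 mol.
From the equation the H2O:HNO3 mole ratio is 1:2, so n(HNO3) = 17.751 × 2/1 = 35.502 mol.
Mass of HNO3 = 35.502 mol × 63.018 g/mol = 2237.3 g.
This is the theoretical yield. Percent yield = 1589 g / 2237.3 g × 100% = 71.025%.

71.02 %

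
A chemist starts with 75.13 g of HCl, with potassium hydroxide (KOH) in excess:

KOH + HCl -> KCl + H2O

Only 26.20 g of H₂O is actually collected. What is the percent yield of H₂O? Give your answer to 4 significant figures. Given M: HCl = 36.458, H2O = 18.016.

n(HCl) = 75.130 g / 36.458 g/mol = 2.0607 mol.
From the equation the HCl:H2O mole ratio is 1:1, so n(H2O) = 2.0607 × 1/1 = 2.0607 mol.
Mass of H2O = 2.0607 mol × 18.016 g/mol = 37.126 g.
This is the theoretical yield. Percent yield = 26.20 g / 37.126 g × 100% = 70.570%.

70.57 %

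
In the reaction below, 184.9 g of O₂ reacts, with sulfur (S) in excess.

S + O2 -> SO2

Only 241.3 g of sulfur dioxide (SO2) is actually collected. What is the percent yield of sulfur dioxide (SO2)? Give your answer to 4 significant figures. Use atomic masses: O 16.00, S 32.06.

65.19 %

M(O2) = 2(16.00) = 32.00 g/mol.
M(SO2) = 32.06 + 2(16.00) = 64.06 g/mol.
n(O2) = 184.90 g / 32.00 g/mol = 5.7781 mol.
From the equation the O2:SO2 mole ratio is 1:1, so n(SO2) = 5.7781 × 1/1 = 5.7781 mol.
Mass of SO2 = 5.7781 mol × 64.06 g/mol = 370.15 g.
This is the theoretical yield. Percent yield = 241.3 g / 370.15 g × 100% = 65.190%.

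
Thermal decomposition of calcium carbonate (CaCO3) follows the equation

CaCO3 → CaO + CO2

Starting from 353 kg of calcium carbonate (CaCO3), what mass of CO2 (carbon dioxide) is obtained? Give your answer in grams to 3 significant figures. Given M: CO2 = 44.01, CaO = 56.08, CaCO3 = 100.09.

Convert: 353 kg = 353000 g.
n(CaCO3) = 353000 g / 100.09 g/mol = 3527 mol.
From the equation the CaCO3:CO2 mole ratio is 1:1, so n(CO2) = 3527 × 1/1 = 3527 mol.
Mass of CO2 = 3527 mol × 44.01 g/mol = 155200 g.

155000 g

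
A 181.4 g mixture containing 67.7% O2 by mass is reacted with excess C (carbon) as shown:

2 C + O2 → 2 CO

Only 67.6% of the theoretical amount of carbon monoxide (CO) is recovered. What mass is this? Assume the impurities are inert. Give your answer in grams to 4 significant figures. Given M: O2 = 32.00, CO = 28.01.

145.3 g

Pure O2 available = 181.4 g × 0.677 = 122.81 g.
n(O2) = 122.81 g / 32.00 g/mol = 3.8377 mol.
From the equation the O2:CO mole ratio is 1:2, so n(CO) = 3.8377 × 2/1 = 7.6755 mol.
Mass of CO = 7.6755 mol × 28.01 g/mol = 214.99 g.
Actual mass collected = 214.99 g × 0.676 = 145.33 g.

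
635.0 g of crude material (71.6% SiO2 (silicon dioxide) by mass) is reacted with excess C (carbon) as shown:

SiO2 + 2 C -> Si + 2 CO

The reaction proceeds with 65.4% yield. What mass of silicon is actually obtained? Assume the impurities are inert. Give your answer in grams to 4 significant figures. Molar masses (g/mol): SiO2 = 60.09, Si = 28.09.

139.0 g

Pure SiO2 available = 635.0 g × 0.716 = 454.66 g.
n(SiO2) = 454.66 g / 60.09 g/mol = 7.5663 mol.
From the equation the SiO2:Si mole ratio is 1:1, so n(Si) = 7.5663 × 1/1 = 7.5663 mol.
Mass of Si = 7.5663 mol × 28.09 g/mol = 212.54 g.
Actual mass collected = 212.54 g × 0.654 = 139.00 g.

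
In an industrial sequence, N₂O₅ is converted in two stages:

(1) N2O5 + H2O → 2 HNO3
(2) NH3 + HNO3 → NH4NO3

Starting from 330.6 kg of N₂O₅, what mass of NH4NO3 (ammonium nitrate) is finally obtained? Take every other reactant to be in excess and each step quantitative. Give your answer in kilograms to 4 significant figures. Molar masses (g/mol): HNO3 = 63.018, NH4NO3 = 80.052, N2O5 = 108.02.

490.0 kg

330.6 kg = 330600 g.
n(N2O5) = 330600 / 108.02 = 3060.5 mol.
Step 1 gives a 1:2 ratio of N2O5 to HNO3, so n(HNO3) = 6121.1 mol.
In step 2 the HNO3:NH4NO3 ratio is 1:1, so n(NH4NO3) = 6121.1 mol.
Mass of NH4NO3 = 6121.1 × 80.052 = 490010 g = 490.0 kg.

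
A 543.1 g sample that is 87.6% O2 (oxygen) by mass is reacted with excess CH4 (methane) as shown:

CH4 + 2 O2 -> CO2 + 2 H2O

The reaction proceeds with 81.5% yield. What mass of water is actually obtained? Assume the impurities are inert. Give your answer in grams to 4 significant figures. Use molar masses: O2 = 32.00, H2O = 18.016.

218.3 g

Pure O2 available = 543.1 g × 0.876 = 475.76 g.
n(O2) = 475.76 g / 32.00 g/mol = 14.867 mol.
From the equation the O2:H2O mole ratio is 2:2, so n(H2O) = 14.867 × 2/2 = 14.867 mol.
Mass of H2O = 14.867 mol × 18.016 g/mol = 267.85 g.
Actual mass collected = 267.85 g × 0.815 = 218.30 g.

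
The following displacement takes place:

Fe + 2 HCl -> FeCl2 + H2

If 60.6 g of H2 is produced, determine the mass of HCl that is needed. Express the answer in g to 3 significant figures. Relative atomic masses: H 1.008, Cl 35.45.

2190 g

M(H2) = 2(1.008) = 2.016 g/mol.
M(HCl) = 1.008 + 35.45 = 36.458 g/mol.
n(H2) = 60.60 g / 2.016 g/mol = 30.06 mol.
From the equation the H2:HCl mole ratio is 1:2, so n(HCl) = 30.06 × 2/1 = 60.12 mol.
Mass of HCl = 60.12 mol × 36.458 g/mol = 2192 g.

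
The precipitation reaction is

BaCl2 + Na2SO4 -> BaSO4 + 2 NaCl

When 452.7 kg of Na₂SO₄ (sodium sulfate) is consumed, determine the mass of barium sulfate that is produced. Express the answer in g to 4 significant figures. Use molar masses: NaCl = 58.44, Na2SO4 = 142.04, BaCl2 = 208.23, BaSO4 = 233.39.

743800 g

Convert: 452.7 kg = 452700 g.
n(Na2SO4) = 452700 g / 142.04 g/mol = 3187.1 mol.
From the equation the Na2SO4:BaSO4 mole ratio is 1:1, so n(BaSO4) = 3187.1 × 1/1 = 3187.1 mol.
Mass of BaSO4 = 3187.1 mol × 233.39 g/mol = 743840 g.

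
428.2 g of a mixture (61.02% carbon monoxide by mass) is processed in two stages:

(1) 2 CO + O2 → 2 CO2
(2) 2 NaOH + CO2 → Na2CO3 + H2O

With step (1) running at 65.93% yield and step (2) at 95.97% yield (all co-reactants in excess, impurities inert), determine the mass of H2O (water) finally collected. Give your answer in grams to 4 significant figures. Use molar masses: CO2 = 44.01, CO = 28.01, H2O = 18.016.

106.3 g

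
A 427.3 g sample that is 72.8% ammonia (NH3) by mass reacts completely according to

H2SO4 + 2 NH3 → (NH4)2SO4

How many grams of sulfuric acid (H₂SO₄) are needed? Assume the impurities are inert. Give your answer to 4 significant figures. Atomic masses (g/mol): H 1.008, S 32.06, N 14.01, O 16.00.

Mass of pure NH3 = 427.3 g × 0.728 = 311.07 g.
M(NH3) = 14.01 + 3(1.008) = 17.034 g/mol.
M(H2SO4) = 2(1.008) + 32.06 + 4(16.00) = 98.076 g/mol.
n(NH3) = 311.07 g / 17.034 g/mol = 18.262 mol.
From the equation the NH3:H2SO4 mole ratio is 2:1, so n(H2SO4) = 18.262 × 1/2 = 9.1310 mol.
Mass of H2SO4 = 9.1310 mol × 98.076 g/mol = 895.53 g.

895.5 g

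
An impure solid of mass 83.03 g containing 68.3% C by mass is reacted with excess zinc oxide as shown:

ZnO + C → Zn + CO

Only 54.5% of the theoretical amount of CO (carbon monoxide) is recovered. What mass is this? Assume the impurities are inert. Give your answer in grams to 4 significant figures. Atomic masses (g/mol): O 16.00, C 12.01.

Pure C available = 83.03 g × 0.683 = 56.709 g.
M(C) = 12.01 g/mol.
M(CO) = 12.01 + 16.00 = 28.01 g/mol.
n(C) = 56.709 g / 12.01 g/mol = 4.7219 mol.
From the equation the C:CO mole ratio is 1:1, so n(CO) = 4.7219 × 1/1 = 4.7219 mol.
Mass of CO = 4.7219 mol × 28.01 g/mol = 132.26 g.
Actual mass collected = 132.26 g × 0.545 = 72.081 g.

72.08 g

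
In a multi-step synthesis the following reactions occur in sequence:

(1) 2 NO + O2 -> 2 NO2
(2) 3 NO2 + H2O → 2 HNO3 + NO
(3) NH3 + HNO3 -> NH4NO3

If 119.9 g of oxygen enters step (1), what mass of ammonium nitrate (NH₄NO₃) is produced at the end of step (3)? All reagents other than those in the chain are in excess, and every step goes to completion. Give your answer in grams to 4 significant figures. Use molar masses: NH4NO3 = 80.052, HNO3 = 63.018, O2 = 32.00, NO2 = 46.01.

399.9 g

n(O2) = 119.9 / 32.00 = 3.7469 mol.
Reaction (1): O2→NO2 ratio 1:2 ⇒ n(NO2) = 7.4938 mol.
Reaction (2): NO2→HNO3 ratio 3:2 ⇒ n(HNO3) = 4.9958 mol.
Reaction (3): HNO3→NH4NO3 ratio 1:1 ⇒ n(NH4NO3) = 4.9958 mol.
Mass of NH4NO3 = 4.9958 × 80.052 = 399.93 g.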